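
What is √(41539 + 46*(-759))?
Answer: 5*√265 ≈ 81.394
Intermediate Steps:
√(41539 + 46*(-759)) = √(41539 - 34914) = √6625 = 5*√265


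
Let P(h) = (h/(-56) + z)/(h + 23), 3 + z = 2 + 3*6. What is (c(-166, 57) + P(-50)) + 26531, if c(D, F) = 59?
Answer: 6700513/252 ≈ 26589.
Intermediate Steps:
z = 17 (z = -3 + (2 + 3*6) = -3 + (2 + 18) = -3 + 20 = 17)
P(h) = (17 - h/56)/(23 + h) (P(h) = (h/(-56) + 17)/(h + 23) = (h*(-1/56) + 17)/(23 + h) = (-h/56 + 17)/(23 + h) = (17 - h/56)/(23 + h))
(c(-166, 57) + P(-50)) + 26531 = (59 + (952 - 1*(-50))/(56*(23 - 50))) + 26531 = (59 + (1/56)*(952 + 50)/(-27)) + 26531 = (59 + (1/56)*(-1/27)*1002) + 26531 = (59 - 167/252) + 26531 = 14701/252 + 26531 = 6700513/252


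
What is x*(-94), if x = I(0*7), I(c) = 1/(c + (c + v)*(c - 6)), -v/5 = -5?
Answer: 47/75 ≈ 0.62667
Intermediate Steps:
v = 25 (v = -5*(-5) = 25)
I(c) = 1/(c + (-6 + c)*(25 + c)) (I(c) = 1/(c + (c + 25)*(c - 6)) = 1/(c + (25 + c)*(-6 + c)) = 1/(c + (-6 + c)*(25 + c)))
x = -1/150 (x = 1/(-150 + (0*7)² + 20*(0*7)) = 1/(-150 + 0² + 20*0) = 1/(-150 + 0 + 0) = 1/(-150) = -1/150 ≈ -0.0066667)
x*(-94) = -1/150*(-94) = 47/75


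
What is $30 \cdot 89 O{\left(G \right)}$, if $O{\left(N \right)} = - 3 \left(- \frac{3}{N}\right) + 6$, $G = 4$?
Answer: $\frac{44055}{2} \approx 22028.0$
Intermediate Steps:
$O{\left(N \right)} = 6 + \frac{9}{N}$ ($O{\left(N \right)} = \frac{9}{N} + 6 = 6 + \frac{9}{N}$)
$30 \cdot 89 O{\left(G \right)} = 30 \cdot 89 \left(6 + \frac{9}{4}\right) = 2670 \left(6 + 9 \cdot \frac{1}{4}\right) = 2670 \left(6 + \frac{9}{4}\right) = 2670 \cdot \frac{33}{4} = \frac{44055}{2}$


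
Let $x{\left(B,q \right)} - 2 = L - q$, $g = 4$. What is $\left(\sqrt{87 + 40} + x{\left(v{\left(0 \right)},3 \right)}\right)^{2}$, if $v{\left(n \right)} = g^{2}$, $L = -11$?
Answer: $\left(12 - \sqrt{127}\right)^{2} \approx 0.53374$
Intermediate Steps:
$v{\left(n \right)} = 16$ ($v{\left(n \right)} = 4^{2} = 16$)
$x{\left(B,q \right)} = -9 - q$ ($x{\left(B,q \right)} = 2 - \left(11 + q\right) = -9 - q$)
$\left(\sqrt{87 + 40} + x{\left(v{\left(0 \right)},3 \right)}\right)^{2} = \left(\sqrt{87 + 40} - 12\right)^{2} = \left(\sqrt{127} - 12\right)^{2} = \left(-12 + \sqrt{127}\right)^{2}$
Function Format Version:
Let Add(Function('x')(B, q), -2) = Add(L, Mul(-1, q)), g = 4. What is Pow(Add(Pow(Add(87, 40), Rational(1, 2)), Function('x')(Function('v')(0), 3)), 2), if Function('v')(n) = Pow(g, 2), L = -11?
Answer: Pow(Add(12, Mul(-1, Pow(127, Rational(1, 2)))), 2) ≈ 0.53374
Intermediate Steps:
Function('v')(n) = 16 (Function('v')(n) = Pow(4, 2) = 16)
Function('x')(B, q) = Add(-9, Mul(-1, q)) (Function('x')(B, q) = Add(2, Add(-11, Mul(-1, q))) = Add(-9, Mul(-1, q)))
Pow(Add(Pow(Add(87, 40), Rational(1, 2)), Function('x')(Function('v')(0), 3)), 2) = Pow(Add(Pow(Add(87, 40), Rational(1, 2)), Add(-9, Mul(-1, 3))), 2) = Pow(Add(Pow(127, Rational(1, 2)), Add(-9, -3)), 2) = Pow(Add(Pow(127, Rational(1, 2)), -12), 2) = Pow(Add(-12, Pow(127, Rational(1, 2))), 2)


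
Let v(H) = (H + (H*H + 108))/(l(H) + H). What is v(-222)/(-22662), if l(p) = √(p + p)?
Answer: 8195/846048 + 8195*I*√111/93911328 ≈ 0.0096862 + 0.00091937*I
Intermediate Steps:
l(p) = √2*√p (l(p) = √(2*p) = √2*√p)
v(H) = (108 + H + H²)/(H + √2*√H) (v(H) = (H + (H*H + 108))/(√2*√H + H) = (H + (H² + 108))/(H + √2*√H) = (H + (108 + H²))/(H + √2*√H) = (108 + H + H²)/(H + √2*√H))
v(-222)/(-22662) = ((108 - 222 + (-222)²)/(-222 + √2*√(-222)))/(-22662) = ((108 - 222 + 49284)/(-222 + √2*(I*√222)))*(-1/22662) = (49170/(-222 + 2*I*√111))*(-1/22662) = -8195/(3777*(-222 + 2*I*√111))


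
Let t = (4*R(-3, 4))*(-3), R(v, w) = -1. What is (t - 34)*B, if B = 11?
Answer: -242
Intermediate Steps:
t = 12 (t = (4*(-1))*(-3) = -4*(-3) = 12)
(t - 34)*B = (12 - 34)*11 = -22*11 = -242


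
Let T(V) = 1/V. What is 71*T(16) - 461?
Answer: -7305/16 ≈ -456.56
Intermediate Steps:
71*T(16) - 461 = 71/16 - 461 = -7305/16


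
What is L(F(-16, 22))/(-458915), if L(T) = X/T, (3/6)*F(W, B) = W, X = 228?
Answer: 57/3671320 ≈ 1.5526e-5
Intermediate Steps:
F(W, B) = 2*W
L(T) = 228/T
L(F(-16, 22))/(-458915) = (228/((2*(-16))))/(-458915) = (228/(-32))*(-1/458915) = (228*(-1/32))*(-1/458915) = -57/8*(-1/458915) = 57/3671320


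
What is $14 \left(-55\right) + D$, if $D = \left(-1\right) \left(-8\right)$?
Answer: $-762$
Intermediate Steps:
$D = 8$
$14 \left(-55\right) + D = 14 \left(-55\right) + 8 = -770 + 8 = -762$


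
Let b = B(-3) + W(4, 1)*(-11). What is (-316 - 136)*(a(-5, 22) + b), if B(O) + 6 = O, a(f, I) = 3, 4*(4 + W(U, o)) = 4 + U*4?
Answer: 7684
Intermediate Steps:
W(U, o) = -3 + U (W(U, o) = -4 + (4 + U*4)/4 = -4 + (4 + 4*U)/4 = -4 + (1 + U) = -3 + U)
B(O) = -6 + O
b = -20 (b = (-6 - 3) + (-3 + 4)*(-11) = -9 + 1*(-11) = -9 - 11 = -20)
(-316 - 136)*(a(-5, 22) + b) = (-316 - 136)*(3 - 20) = -452*(-17) = 7684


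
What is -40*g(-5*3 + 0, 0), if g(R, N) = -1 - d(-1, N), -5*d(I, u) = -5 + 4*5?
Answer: -80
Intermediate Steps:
d(I, u) = -3 (d(I, u) = -(-5 + 4*5)/5 = -(-5 + 20)/5 = -⅕*15 = -3)
g(R, N) = 2 (g(R, N) = -1 - 1*(-3) = -1 + 3 = 2)
-40*g(-5*3 + 0, 0) = -40*2 = -80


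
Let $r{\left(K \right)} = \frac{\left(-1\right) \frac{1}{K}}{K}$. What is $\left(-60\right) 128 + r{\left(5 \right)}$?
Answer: $- \frac{192001}{25} \approx -7680.0$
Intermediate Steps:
$r{\left(K \right)} = - \frac{1}{K^{2}}$
$\left(-60\right) 128 + r{\left(5 \right)} = \left(-60\right) 128 - \frac{1}{25} = -7680 - \frac{1}{25} = - \frac{192001}{25}$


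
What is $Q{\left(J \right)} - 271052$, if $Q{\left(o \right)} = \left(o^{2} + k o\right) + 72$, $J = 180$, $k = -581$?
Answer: $-343160$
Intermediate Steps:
$Q{\left(o \right)} = 72 + o^{2} - 581 o$ ($Q{\left(o \right)} = \left(o^{2} - 581 o\right) + 72 = 72 + o^{2} - 581 o$)
$Q{\left(J \right)} - 271052 = \left(72 + 180^{2} - 104580\right) - 271052 = \left(72 + 32400 - 104580\right) - 271052 = -72108 - 271052 = -343160$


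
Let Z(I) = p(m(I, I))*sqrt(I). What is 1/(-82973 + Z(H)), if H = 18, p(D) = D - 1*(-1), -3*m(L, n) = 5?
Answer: -82973/6884518721 + 2*sqrt(2)/6884518721 ≈ -1.2052e-5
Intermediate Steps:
m(L, n) = -5/3 (m(L, n) = -1/3*5 = -5/3)
p(D) = 1 + D (p(D) = D + 1 = 1 + D)
Z(I) = -2*sqrt(I)/3 (Z(I) = (1 - 5/3)*sqrt(I) = -2*sqrt(I)/3)
1/(-82973 + Z(H)) = 1/(-82973 - 2*sqrt(2))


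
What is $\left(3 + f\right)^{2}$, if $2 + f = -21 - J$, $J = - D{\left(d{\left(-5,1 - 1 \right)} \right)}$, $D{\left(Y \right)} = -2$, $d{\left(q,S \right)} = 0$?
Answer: $484$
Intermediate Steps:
$J = 2$ ($J = \left(-1\right) \left(-2\right) = 2$)
$f = -25$ ($f = -2 - 23 = -25$)
$\left(3 + f\right)^{2} = \left(3 - 25\right)^{2} = \left(-22\right)^{2} = 484$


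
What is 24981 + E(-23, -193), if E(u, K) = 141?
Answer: 25122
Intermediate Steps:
24981 + E(-23, -193) = 24981 + 141 = 25122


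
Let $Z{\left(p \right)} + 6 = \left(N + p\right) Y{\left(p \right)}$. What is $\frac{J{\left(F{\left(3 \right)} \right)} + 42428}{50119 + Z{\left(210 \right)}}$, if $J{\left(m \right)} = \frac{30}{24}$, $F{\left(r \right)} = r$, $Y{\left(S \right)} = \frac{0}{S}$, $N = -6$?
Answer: $\frac{169717}{200452} \approx 0.84667$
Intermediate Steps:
$Y{\left(S \right)} = 0$
$Z{\left(p \right)} = -6$ ($Z{\left(p \right)} = -6 + \left(-6 + p\right) 0 = -6 + 0 = -6$)
$J{\left(m \right)} = \frac{5}{4}$ ($J{\left(m \right)} = 30 \cdot \frac{1}{24} = \frac{5}{4}$)
$\frac{J{\left(F{\left(3 \right)} \right)} + 42428}{50119 + Z{\left(210 \right)}} = \frac{\frac{5}{4} + 42428}{50119 - 6} = \frac{169717}{4 \cdot 50113} = \frac{169717}{4} \cdot \frac{1}{50113} = \frac{169717}{200452}$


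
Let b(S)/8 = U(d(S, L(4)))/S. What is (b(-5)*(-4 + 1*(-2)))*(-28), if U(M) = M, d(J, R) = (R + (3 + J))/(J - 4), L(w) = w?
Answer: 896/15 ≈ 59.733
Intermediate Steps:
d(J, R) = (3 + J + R)/(-4 + J)
b(S) = 8*(7 + S)/(S*(-4 + S)) (b(S) = 8*(((3 + S + 4)/(-4 + S))/S) = 8*(((7 + S)/(-4 + S))/S) = 8*((7 + S)/(S*(-4 + S))) = 8*(7 + S)/(S*(-4 + S)))
(b(-5)*(-4 + 1*(-2)))*(-28) = ((8*(7 - 5)/(-5*(-4 - 5)))*(-4 + 1*(-2)))*(-28) = ((8*(-⅕)*2/(-9))*(-4 - 2))*(-28) = ((8*(-⅕)*(-⅑)*2)*(-6))*(-28) = ((16/45)*(-6))*(-28) = -32/15*(-28) = 896/15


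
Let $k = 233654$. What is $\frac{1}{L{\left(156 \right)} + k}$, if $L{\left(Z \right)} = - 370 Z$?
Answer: $\frac{1}{175934} \approx 5.6839 \cdot 10^{-6}$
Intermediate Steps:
$\frac{1}{L{\left(156 \right)} + k} = \frac{1}{\left(-370\right) 156 + 233654} = \frac{1}{-57720 + 233654} = \frac{1}{175934}$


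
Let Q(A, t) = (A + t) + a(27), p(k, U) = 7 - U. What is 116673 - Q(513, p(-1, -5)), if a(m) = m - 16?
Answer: 116137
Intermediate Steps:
a(m) = -16 + m
Q(A, t) = 11 + A + t (Q(A, t) = (A + t) + (-16 + 27) = (A + t) + 11 = 11 + A + t)
116673 - Q(513, p(-1, -5)) = 116673 - (11 + 513 + (7 - 1*(-5))) = 116673 - (11 + 513 + (7 + 5)) = 116673 - (11 + 513 + 12) = 116673 - 1*536 = 116673 - 536 = 116137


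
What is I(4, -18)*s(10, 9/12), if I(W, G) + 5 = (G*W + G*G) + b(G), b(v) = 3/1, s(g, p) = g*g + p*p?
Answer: 201125/8 ≈ 25141.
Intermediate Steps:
s(g, p) = g**2 + p**2
b(v) = 3 (b(v) = 3*1 = 3)
I(W, G) = -2 + G**2 + G*W (I(W, G) = -5 + ((G*W + G*G) + 3) = -5 + ((G*W + G**2) + 3) = -5 + ((G**2 + G*W) + 3) = -5 + (3 + G**2 + G*W) = -2 + G**2 + G*W)
I(4, -18)*s(10, 9/12) = (-2 + (-18)**2 - 18*4)*(10**2 + (9/12)**2) = (-2 + 324 - 72)*(100 + (9*(1/12))**2) = 250*(100 + (3/4)**2) = 250*(100 + 9/16) = 250*(1609/16) = 201125/8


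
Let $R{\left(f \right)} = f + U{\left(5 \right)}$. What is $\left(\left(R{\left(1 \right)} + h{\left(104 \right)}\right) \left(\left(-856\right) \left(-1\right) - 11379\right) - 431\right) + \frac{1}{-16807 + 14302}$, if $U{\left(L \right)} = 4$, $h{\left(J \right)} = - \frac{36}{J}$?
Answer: $- \frac{3217644971}{65130} \approx -49403.0$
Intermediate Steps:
$R{\left(f \right)} = 4 + f$ ($R{\left(f \right)} = f + 4 = 4 + f$)
$\left(\left(R{\left(1 \right)} + h{\left(104 \right)}\right) \left(\left(-856\right) \left(-1\right) - 11379\right) - 431\right) + \frac{1}{-16807 + 14302} = \left(\left(\left(4 + 1\right) - \frac{36}{104}\right) \left(\left(-856\right) \left(-1\right) - 11379\right) - 431\right) + \frac{1}{-16807 + 14302} = \left(\left(5 - \frac{9}{26}\right) \left(856 - 11379\right) - 431\right) + \frac{1}{-2505} = \left(\left(5 - \frac{9}{26}\right) \left(-10523\right) - 431\right) - \frac{1}{2505} = \left(\frac{121}{26} \left(-10523\right) - 431\right) - \frac{1}{2505} = \left(- \frac{1273283}{26} - 431\right) - \frac{1}{2505} = - \frac{1284489}{26} - \frac{1}{2505} = - \frac{3217644971}{65130}$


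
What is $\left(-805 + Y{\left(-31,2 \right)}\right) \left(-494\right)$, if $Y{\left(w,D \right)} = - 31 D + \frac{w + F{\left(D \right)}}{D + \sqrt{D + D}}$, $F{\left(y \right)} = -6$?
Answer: $\frac{865735}{2} \approx 4.3287 \cdot 10^{5}$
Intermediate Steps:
$Y{\left(w,D \right)} = - 31 D + \frac{-6 + w}{D + \sqrt{2} \sqrt{D}}$ ($Y{\left(w,D \right)} = - 31 D + \frac{w - 6}{D + \sqrt{D + D}} = - 31 D + \frac{-6 + w}{D + \sqrt{2 D}} = - 31 D + \frac{-6 + w}{D + \sqrt{2} \sqrt{D}}$)
$\left(-805 + Y{\left(-31,2 \right)}\right) \left(-494\right) = \left(-805 + \frac{-6 - 31 - 31 \cdot 2^{2} - 31 \sqrt{2} \cdot 2^{\frac{3}{2}}}{2 + \sqrt{2} \sqrt{2}}\right) \left(-494\right) = \left(-805 + \frac{-6 - 31 - 124 - 31 \sqrt{2} \cdot 2 \sqrt{2}}{2 + 2}\right) \left(-494\right) = \left(-805 + \frac{-6 - 31 - 124 - 124}{4}\right) \left(-494\right) = \left(-805 + \frac{1}{4} \left(-285\right)\right) \left(-494\right) = \left(-805 - \frac{285}{4}\right) \left(-494\right) = \left(- \frac{3505}{4}\right) \left(-494\right) = \frac{865735}{2}$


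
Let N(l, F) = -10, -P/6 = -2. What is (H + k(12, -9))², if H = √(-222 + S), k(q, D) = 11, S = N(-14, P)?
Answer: -111 + 44*I*√58 ≈ -111.0 + 335.09*I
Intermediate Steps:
P = 12 (P = -6*(-2) = 12)
S = -10
H = 2*I*√58 (H = √(-222 - 10) = √(-232) = 2*I*√58 ≈ 15.232*I)
(H + k(12, -9))² = (2*I*√58 + 11)² = (11 + 2*I*√58)²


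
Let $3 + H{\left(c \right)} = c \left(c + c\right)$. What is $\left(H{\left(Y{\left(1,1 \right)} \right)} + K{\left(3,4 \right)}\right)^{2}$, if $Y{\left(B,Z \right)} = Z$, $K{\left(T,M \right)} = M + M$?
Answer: $49$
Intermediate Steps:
$K{\left(T,M \right)} = 2 M$
$H{\left(c \right)} = -3 + 2 c^{2}$ ($H{\left(c \right)} = -3 + c \left(c + c\right) = -3 + c 2 c = -3 + 2 c^{2}$)
$\left(H{\left(Y{\left(1,1 \right)} \right)} + K{\left(3,4 \right)}\right)^{2} = \left(\left(-3 + 2 \cdot 1^{2}\right) + 2 \cdot 4\right)^{2} = \left(\left(-3 + 2 \cdot 1\right) + 8\right)^{2} = \left(\left(-3 + 2\right) + 8\right)^{2} = \left(-1 + 8\right)^{2} = 7^{2} = 49$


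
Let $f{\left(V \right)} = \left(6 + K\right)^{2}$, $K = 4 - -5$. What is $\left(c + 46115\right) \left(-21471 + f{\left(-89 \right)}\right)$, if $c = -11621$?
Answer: $-732859524$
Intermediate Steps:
$K = 9$ ($K = 4 + 5 = 9$)
$f{\left(V \right)} = 225$ ($f{\left(V \right)} = \left(6 + 9\right)^{2} = 15^{2} = 225$)
$\left(c + 46115\right) \left(-21471 + f{\left(-89 \right)}\right) = \left(-11621 + 46115\right) \left(-21471 + 225\right) = 34494 \left(-21246\right) = -732859524$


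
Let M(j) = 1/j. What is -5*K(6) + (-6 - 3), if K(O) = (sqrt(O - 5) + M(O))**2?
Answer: -569/36 ≈ -15.806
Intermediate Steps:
K(O) = (1/O + sqrt(-5 + O))**2 (K(O) = (sqrt(O - 5) + 1/O)**2 = (sqrt(-5 + O) + 1/O)**2 = (1/O + sqrt(-5 + O))**2)
-5*K(6) + (-6 - 3) = -5*(1 + 6*sqrt(-5 + 6))**2/6**2 + (-6 - 3) = -5*(1 + 6*sqrt(1))**2/36 - 9 = -5*(1 + 6*1)**2/36 - 9 = -5*(1 + 6)**2/36 - 9 = -5*7**2/36 - 9 = -5*49/36 - 9 = -245/36 - 9 = -569/36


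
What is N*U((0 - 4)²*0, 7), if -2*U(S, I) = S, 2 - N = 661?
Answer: 0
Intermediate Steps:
N = -659 (N = 2 - 1*661 = 2 - 661 = -659)
U(S, I) = -S/2
N*U((0 - 4)²*0, 7) = -(-659)*(0 - 4)²*0/2 = -(-659)*(-4)²*0/2 = -(-659)*16*0/2 = -(-659)*0/2 = -659*0 = 0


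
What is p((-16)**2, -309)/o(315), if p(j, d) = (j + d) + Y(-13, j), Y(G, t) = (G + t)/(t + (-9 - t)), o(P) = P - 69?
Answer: -40/123 ≈ -0.32520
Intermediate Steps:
o(P) = -69 + P
Y(G, t) = -G/9 - t/9 (Y(G, t) = (G + t)/(-9) = (G + t)*(-1/9) = -G/9 - t/9)
p(j, d) = 13/9 + d + 8*j/9 (p(j, d) = (j + d) + (-1/9*(-13) - j/9) = (d + j) + (13/9 - j/9) = 13/9 + d + 8*j/9)
p((-16)**2, -309)/o(315) = (13/9 - 309 + (8/9)*(-16)**2)/(-69 + 315) = (13/9 - 309 + (8/9)*256)/246 = (13/9 - 309 + 2048/9)*(1/246) = -80*1/246 = -40/123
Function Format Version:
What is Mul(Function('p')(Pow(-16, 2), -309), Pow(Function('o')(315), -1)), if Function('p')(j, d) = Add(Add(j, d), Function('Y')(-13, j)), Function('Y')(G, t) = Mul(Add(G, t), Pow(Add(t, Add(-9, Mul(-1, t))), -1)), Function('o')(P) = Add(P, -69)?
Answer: Rational(-40, 123) ≈ -0.32520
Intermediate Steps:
Function('o')(P) = Add(-69, P)
Function('Y')(G, t) = Add(Mul(Rational(-1, 9), G), Mul(Rational(-1, 9), t)) (Function('Y')(G, t) = Mul(Add(G, t), Pow(-9, -1)) = Mul(Add(G, t), Rational(-1, 9)) = Add(Mul(Rational(-1, 9), G), Mul(Rational(-1, 9), t)))
Function('p')(j, d) = Add(Rational(13, 9), d, Mul(Rational(8, 9), j)) (Function('p')(j, d) = Add(Add(j, d), Add(Mul(Rational(-1, 9), -13), Mul(Rational(-1, 9), j))) = Add(Add(d, j), Add(Rational(13, 9), Mul(Rational(-1, 9), j))) = Add(Rational(13, 9), d, Mul(Rational(8, 9), j)))
Mul(Function('p')(Pow(-16, 2), -309), Pow(Function('o')(315), -1)) = Mul(Add(Rational(13, 9), -309, Mul(Rational(8, 9), Pow(-16, 2))), Pow(Add(-69, 315), -1)) = Mul(Add(Rational(13, 9), -309, Mul(Rational(8, 9), 256)), Pow(246, -1)) = Mul(Add(Rational(13, 9), -309, Rational(2048, 9)), Rational(1, 246)) = Mul(-80, Rational(1, 246)) = Rational(-40, 123)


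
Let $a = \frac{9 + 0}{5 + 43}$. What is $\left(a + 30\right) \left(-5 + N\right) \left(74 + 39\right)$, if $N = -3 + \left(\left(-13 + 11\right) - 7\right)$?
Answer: $- \frac{927843}{16} \approx -57990.0$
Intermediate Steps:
$N = -12$ ($N = -3 - 9 = -12$)
$a = \frac{3}{16}$ ($a = \frac{9}{48} = 9 \cdot \frac{1}{48} = \frac{3}{16} \approx 0.1875$)
$\left(a + 30\right) \left(-5 + N\right) \left(74 + 39\right) = \left(\frac{3}{16} + 30\right) \left(-5 - 12\right) \left(74 + 39\right) = \frac{483 \left(\left(-17\right) 113\right)}{16} = \frac{483}{16} \left(-1921\right) = - \frac{927843}{16}$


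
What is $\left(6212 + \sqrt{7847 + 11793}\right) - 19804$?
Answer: $-13592 + 2 \sqrt{4910} \approx -13452.0$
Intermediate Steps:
$\left(6212 + \sqrt{7847 + 11793}\right) - 19804 = \left(6212 + \sqrt{19640}\right) - 19804 = \left(6212 + 2 \sqrt{4910}\right) - 19804 = -13592 + 2 \sqrt{4910}$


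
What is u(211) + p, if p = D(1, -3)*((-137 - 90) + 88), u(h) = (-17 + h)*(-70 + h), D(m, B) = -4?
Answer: 27910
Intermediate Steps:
u(h) = (-70 + h)*(-17 + h)
p = 556 (p = -4*((-137 - 90) + 88) = -4*(-227 + 88) = -4*(-139) = 556)
u(211) + p = (1190 + 211² - 87*211) + 556 = (1190 + 44521 - 18357) + 556 = 27354 + 556 = 27910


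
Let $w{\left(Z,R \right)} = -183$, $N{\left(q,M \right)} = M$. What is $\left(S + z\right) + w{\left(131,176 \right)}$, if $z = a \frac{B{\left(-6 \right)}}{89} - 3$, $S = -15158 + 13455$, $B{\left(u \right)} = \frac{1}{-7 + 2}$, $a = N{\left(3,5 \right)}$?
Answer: $- \frac{168122}{89} \approx -1889.0$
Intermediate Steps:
$a = 5$
$B{\left(u \right)} = - \frac{1}{5}$ ($B{\left(u \right)} = \frac{1}{-5} = - \frac{1}{5}$)
$S = -1703$
$z = - \frac{268}{89}$ ($z = 5 \left(- \frac{1}{5 \cdot 89}\right) - 3 = 5 \left(\left(- \frac{1}{5}\right) \frac{1}{89}\right) - 3 = 5 \left(- \frac{1}{445}\right) - 3 = - \frac{1}{89} - 3 = - \frac{268}{89} \approx -3.0112$)
$\left(S + z\right) + w{\left(131,176 \right)} = \left(-1703 - \frac{268}{89}\right) - 183 = - \frac{151835}{89} - 183 = - \frac{168122}{89}$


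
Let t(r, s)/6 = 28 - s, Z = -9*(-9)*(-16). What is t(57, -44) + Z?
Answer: -864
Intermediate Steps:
Z = -1296 (Z = 81*(-16) = -1296)
t(r, s) = 168 - 6*s (t(r, s) = 6*(28 - s) = 168 - 6*s)
t(57, -44) + Z = (168 - 6*(-44)) - 1296 = (168 + 264) - 1296 = 432 - 1296 = -864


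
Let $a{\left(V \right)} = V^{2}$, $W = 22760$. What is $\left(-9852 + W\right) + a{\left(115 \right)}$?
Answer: $26133$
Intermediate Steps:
$\left(-9852 + W\right) + a{\left(115 \right)} = \left(-9852 + 22760\right) + 115^{2} = 12908 + 13225 = 26133$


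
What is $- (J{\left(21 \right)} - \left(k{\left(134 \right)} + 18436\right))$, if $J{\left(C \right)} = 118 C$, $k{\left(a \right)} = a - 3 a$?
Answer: $15690$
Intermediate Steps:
$k{\left(a \right)} = - 2 a$
$- (J{\left(21 \right)} - \left(k{\left(134 \right)} + 18436\right)) = - (118 \cdot 21 - \left(\left(-2\right) 134 + 18436\right)) = - (2478 - \left(-268 + 18436\right)) = - (2478 - 18168) = \left(-1\right) \left(-15690\right) = 15690$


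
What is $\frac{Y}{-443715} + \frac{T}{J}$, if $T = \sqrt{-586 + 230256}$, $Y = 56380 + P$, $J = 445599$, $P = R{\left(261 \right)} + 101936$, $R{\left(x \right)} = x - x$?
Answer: $- \frac{52772}{147905} + \frac{\sqrt{229670}}{445599} \approx -0.35572$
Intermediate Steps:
$R{\left(x \right)} = 0$
$P = 101936$ ($P = 0 + 101936 = 101936$)
$Y = 158316$ ($Y = 56380 + 101936 = 158316$)
$T = \sqrt{229670} \approx 479.24$
$\frac{Y}{-443715} + \frac{T}{J} = \frac{158316}{-443715} + \frac{\sqrt{229670}}{445599} = 158316 \left(- \frac{1}{443715}\right) + \sqrt{229670} \cdot \frac{1}{445599} = - \frac{52772}{147905} + \frac{\sqrt{229670}}{445599}$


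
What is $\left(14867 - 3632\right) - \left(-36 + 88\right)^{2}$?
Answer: $8531$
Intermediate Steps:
$\left(14867 - 3632\right) - \left(-36 + 88\right)^{2} = 11235 - 52^{2} = 11235 - 2704 = 8531$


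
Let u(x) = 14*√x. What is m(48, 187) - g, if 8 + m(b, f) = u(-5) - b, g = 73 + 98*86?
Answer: -8557 + 14*I*√5 ≈ -8557.0 + 31.305*I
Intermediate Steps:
g = 8501 (g = 73 + 8428 = 8501)
m(b, f) = -8 - b + 14*I*√5 (m(b, f) = -8 + (14*√(-5) - b) = -8 + (14*(I*√5) - b) = -8 + (14*I*√5 - b) = -8 + (-b + 14*I*√5) = -8 - b + 14*I*√5)
m(48, 187) - g = (-8 - 1*48 + 14*I*√5) - 1*8501 = (-8 - 48 + 14*I*√5) - 8501 = (-56 + 14*I*√5) - 8501 = -8557 + 14*I*√5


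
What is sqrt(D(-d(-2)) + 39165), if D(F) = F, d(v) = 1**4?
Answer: 2*sqrt(9791) ≈ 197.90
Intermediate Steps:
d(v) = 1
sqrt(D(-d(-2)) + 39165) = sqrt(-1*1 + 39165) = sqrt(-1 + 39165) = sqrt(39164) = 2*sqrt(9791)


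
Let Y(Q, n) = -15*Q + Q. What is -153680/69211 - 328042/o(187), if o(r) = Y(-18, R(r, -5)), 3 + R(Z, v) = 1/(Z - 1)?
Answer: -11371421111/8720586 ≈ -1304.0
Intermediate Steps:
R(Z, v) = -3 + 1/(-1 + Z) (R(Z, v) = -3 + 1/(Z - 1) = -3 + 1/(-1 + Z))
Y(Q, n) = -14*Q
o(r) = 252 (o(r) = -14*(-18) = 252)
-153680/69211 - 328042/o(187) = -153680/69211 - 328042/252 = -153680*1/69211 - 328042*1/252 = -153680/69211 - 164021/126 = -11371421111/8720586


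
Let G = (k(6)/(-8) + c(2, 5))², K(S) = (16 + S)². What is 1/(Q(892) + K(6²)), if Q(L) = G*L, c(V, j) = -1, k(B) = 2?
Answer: 4/16391 ≈ 0.00024404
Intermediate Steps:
G = 25/16 (G = (2/(-8) - 1)² = (2*(-⅛) - 1)² = (-¼ - 1)² = (-5/4)² = 25/16 ≈ 1.5625)
Q(L) = 25*L/16
1/(Q(892) + K(6²)) = 1/((25/16)*892 + (16 + 6²)²) = 1/(5575/4 + (16 + 36)²) = 1/(5575/4 + 52²) = 1/(5575/4 + 2704) = 1/(16391/4) = 4/16391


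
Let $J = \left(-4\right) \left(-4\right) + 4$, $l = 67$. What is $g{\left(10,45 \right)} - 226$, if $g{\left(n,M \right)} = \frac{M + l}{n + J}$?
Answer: $- \frac{3334}{15} \approx -222.27$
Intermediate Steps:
$J = 20$ ($J = 16 + 4 = 20$)
$g{\left(n,M \right)} = \frac{67 + M}{20 + n}$ ($g{\left(n,M \right)} = \frac{M + 67}{n + 20} = \frac{67 + M}{20 + n}$)
$g{\left(10,45 \right)} - 226 = \frac{67 + 45}{20 + 10} - 226 = \frac{1}{30} \cdot 112 - 226 = \frac{56}{15} - 226 = - \frac{3334}{15}$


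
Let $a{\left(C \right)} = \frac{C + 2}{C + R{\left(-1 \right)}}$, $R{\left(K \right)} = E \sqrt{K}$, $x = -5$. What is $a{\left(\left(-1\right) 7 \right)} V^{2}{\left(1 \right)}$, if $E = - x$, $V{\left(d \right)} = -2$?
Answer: $\frac{70}{37} + \frac{50 i}{37} \approx 1.8919 + 1.3514 i$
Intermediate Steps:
$E = 5$ ($E = \left(-1\right) \left(-5\right) = 5$)
$R{\left(K \right)} = 5 \sqrt{K}$
$a{\left(C \right)} = \frac{2 + C}{C + 5 i}$ ($a{\left(C \right)} = \frac{C + 2}{C + 5 \sqrt{-1}} = \frac{2 + C}{C + 5 i}$)
$a{\left(\left(-1\right) 7 \right)} V^{2}{\left(1 \right)} = \frac{2 - 7}{\left(-1\right) 7 + 5 i} \left(-2\right)^{2} = \frac{2 - 7}{-7 + 5 i} 4 = \frac{-7 - 5 i}{74} \left(-5\right) 4 = - \frac{5 \left(-7 - 5 i\right)}{74} \cdot 4 = - \frac{10 \left(-7 - 5 i\right)}{37}$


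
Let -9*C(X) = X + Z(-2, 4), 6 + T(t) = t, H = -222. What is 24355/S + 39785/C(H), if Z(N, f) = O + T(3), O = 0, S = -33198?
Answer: 264034711/165990 ≈ 1590.7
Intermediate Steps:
T(t) = -6 + t
Z(N, f) = -3 (Z(N, f) = 0 + (-6 + 3) = 0 - 3 = -3)
C(X) = 1/3 - X/9 (C(X) = -(X - 3)/9 = -(-3 + X)/9 = 1/3 - X/9)
24355/S + 39785/C(H) = 24355/(-33198) + 39785/(1/3 - 1/9*(-222)) = 24355*(-1/33198) + 39785/(1/3 + 74/3) = -24355/33198 + 39785/25 = -24355/33198 + 39785*(1/25) = -24355/33198 + 7957/5 = 264034711/165990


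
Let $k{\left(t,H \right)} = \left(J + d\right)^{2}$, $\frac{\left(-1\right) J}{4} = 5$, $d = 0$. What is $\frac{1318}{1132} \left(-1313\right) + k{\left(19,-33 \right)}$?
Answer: $- \frac{638867}{566} \approx -1128.7$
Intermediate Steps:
$J = -20$ ($J = \left(-4\right) 5 = -20$)
$k{\left(t,H \right)} = 400$ ($k{\left(t,H \right)} = \left(-20 + 0\right)^{2} = \left(-20\right)^{2} = 400$)
$\frac{1318}{1132} \left(-1313\right) + k{\left(19,-33 \right)} = \frac{1318}{1132} \left(-1313\right) + 400 = 1318 \cdot \frac{1}{1132} \left(-1313\right) + 400 = \frac{659}{566} \left(-1313\right) + 400 = - \frac{865267}{566} + 400 = - \frac{638867}{566}$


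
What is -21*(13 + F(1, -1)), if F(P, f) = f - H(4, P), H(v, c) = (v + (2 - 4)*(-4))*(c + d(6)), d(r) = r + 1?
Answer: 1764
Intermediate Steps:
d(r) = 1 + r
H(v, c) = (7 + c)*(8 + v) (H(v, c) = (v + (2 - 4)*(-4))*(c + (1 + 6)) = (v - 2*(-4))*(c + 7) = (v + 8)*(7 + c) = (8 + v)*(7 + c) = (7 + c)*(8 + v))
F(P, f) = -84 + f - 12*P (F(P, f) = f - (56 + 7*4 + 8*P + P*4) = f - (56 + 28 + 8*P + 4*P) = f - (84 + 12*P) = f + (-84 - 12*P) = -84 + f - 12*P)
-21*(13 + F(1, -1)) = -21*(13 + (-84 - 1 - 12*1)) = -21*(13 + (-84 - 1 - 12)) = -21*(13 - 97) = -21*(-84) = 1764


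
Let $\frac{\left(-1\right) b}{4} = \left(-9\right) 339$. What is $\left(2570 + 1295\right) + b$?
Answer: $16069$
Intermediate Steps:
$b = 12204$ ($b = - 4 \left(\left(-9\right) 339\right) = \left(-4\right) \left(-3051\right) = 12204$)
$\left(2570 + 1295\right) + b = \left(2570 + 1295\right) + 12204 = 3865 + 12204 = 16069$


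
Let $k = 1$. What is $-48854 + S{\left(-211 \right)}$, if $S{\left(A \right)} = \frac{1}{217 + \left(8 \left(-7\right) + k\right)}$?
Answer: $- \frac{7914347}{162} \approx -48854.0$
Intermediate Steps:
$S{\left(A \right)} = \frac{1}{162}$ ($S{\left(A \right)} = \frac{1}{217 + \left(8 \left(-7\right) + 1\right)} = \frac{1}{217 + \left(-56 + 1\right)} = \frac{1}{217 - 55} = \frac{1}{162}$)
$-48854 + S{\left(-211 \right)} = -48854 + \frac{1}{162} = - \frac{7914347}{162}$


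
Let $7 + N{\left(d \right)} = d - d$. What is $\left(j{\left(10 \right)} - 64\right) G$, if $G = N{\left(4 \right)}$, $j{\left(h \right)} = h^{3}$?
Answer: $-6552$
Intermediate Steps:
$N{\left(d \right)} = -7$ ($N{\left(d \right)} = -7 + \left(d - d\right) = -7 + 0 = -7$)
$G = -7$
$\left(j{\left(10 \right)} - 64\right) G = \left(10^{3} - 64\right) \left(-7\right) = \left(1000 - 64\right) \left(-7\right) = 936 \left(-7\right) = -6552$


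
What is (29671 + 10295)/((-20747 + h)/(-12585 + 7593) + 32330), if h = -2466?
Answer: 199510272/161414573 ≈ 1.2360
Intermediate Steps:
(29671 + 10295)/((-20747 + h)/(-12585 + 7593) + 32330) = (29671 + 10295)/((-20747 - 2466)/(-12585 + 7593) + 32330) = 39966/(-23213/(-4992) + 32330) = 39966/(-23213*(-1/4992) + 32330) = 39966/(23213/4992 + 32330) = 39966/(161414573/4992) = 39966*(4992/161414573) = 199510272/161414573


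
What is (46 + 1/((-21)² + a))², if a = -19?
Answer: 376864569/178084 ≈ 2116.2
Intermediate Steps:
(46 + 1/((-21)² + a))² = (46 + 1/((-21)² - 19))² = (46 + 1/(441 - 19))² = (46 + 1/422)² = (19413/422)² = 376864569/178084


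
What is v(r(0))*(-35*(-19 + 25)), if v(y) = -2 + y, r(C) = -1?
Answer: 630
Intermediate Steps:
v(r(0))*(-35*(-19 + 25)) = (-2 - 1)*(-35*(-19 + 25)) = -(-105)*6 = -3*(-210) = 630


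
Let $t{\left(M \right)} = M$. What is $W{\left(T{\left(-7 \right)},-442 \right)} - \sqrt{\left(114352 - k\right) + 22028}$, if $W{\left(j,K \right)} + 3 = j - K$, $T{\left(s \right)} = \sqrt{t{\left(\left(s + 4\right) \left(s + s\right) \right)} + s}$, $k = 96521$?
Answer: $439 + \sqrt{35} - \sqrt{39859} \approx 245.27$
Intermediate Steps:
$T{\left(s \right)} = \sqrt{s + 2 s \left(4 + s\right)}$ ($T{\left(s \right)} = \sqrt{\left(s + 4\right) \left(s + s\right) + s} = \sqrt{\left(4 + s\right) 2 s + s} = \sqrt{2 s \left(4 + s\right) + s} = \sqrt{s + 2 s \left(4 + s\right)}$)
$W{\left(j,K \right)} = -3 + j - K$ ($W{\left(j,K \right)} = -3 - \left(K - j\right) = -3 + j - K$)
$W{\left(T{\left(-7 \right)},-442 \right)} - \sqrt{\left(114352 - k\right) + 22028} = \left(-3 + \sqrt{- 7 \left(9 + 2 \left(-7\right)\right)} - -442\right) - \sqrt{\left(114352 - 96521\right) + 22028} = \left(-3 + \sqrt{- 7 \left(9 - 14\right)} + 442\right) - \sqrt{\left(114352 - 96521\right) + 22028} = \left(-3 + \sqrt{\left(-7\right) \left(-5\right)} + 442\right) - \sqrt{17831 + 22028} = \left(-3 + \sqrt{35} + 442\right) - \sqrt{39859} = \left(439 + \sqrt{35}\right) - \sqrt{39859} = 439 + \sqrt{35} - \sqrt{39859}$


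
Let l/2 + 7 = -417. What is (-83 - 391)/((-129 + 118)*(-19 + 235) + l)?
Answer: 237/1612 ≈ 0.14702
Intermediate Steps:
l = -848 (l = -14 + 2*(-417) = -14 - 834 = -848)
(-83 - 391)/((-129 + 118)*(-19 + 235) + l) = (-83 - 391)/((-129 + 118)*(-19 + 235) - 848) = -474/(-11*216 - 848) = -474/(-2376 - 848) = -474/(-3224) = -474*(-1/3224) = 237/1612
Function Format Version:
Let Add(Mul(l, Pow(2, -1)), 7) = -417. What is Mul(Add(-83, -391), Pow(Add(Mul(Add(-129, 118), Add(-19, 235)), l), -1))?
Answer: Rational(237, 1612) ≈ 0.14702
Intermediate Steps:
l = -848 (l = Add(-14, Mul(2, -417)) = Add(-14, -834) = -848)
Mul(Add(-83, -391), Pow(Add(Mul(Add(-129, 118), Add(-19, 235)), l), -1)) = Mul(Add(-83, -391), Pow(Add(Mul(Add(-129, 118), Add(-19, 235)), -848), -1)) = Mul(-474, Pow(Add(Mul(-11, 216), -848), -1)) = Mul(-474, Pow(Add(-2376, -848), -1)) = Mul(-474, Pow(-3224, -1)) = Mul(-474, Rational(-1, 3224)) = Rational(237, 1612)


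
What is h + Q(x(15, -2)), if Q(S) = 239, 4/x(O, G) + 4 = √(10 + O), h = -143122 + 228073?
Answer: 85190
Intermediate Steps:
h = 84951
x(O, G) = 4/(-4 + √(10 + O))
h + Q(x(15, -2)) = 84951 + 239 = 85190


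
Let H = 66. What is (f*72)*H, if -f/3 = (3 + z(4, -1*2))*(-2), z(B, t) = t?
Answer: 28512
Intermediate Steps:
f = 6 (f = -3*(3 - 1*2)*(-2) = -3*(3 - 2)*(-2) = -3*(-2) = 6)
(f*72)*H = (6*72)*66 = 432*66 = 28512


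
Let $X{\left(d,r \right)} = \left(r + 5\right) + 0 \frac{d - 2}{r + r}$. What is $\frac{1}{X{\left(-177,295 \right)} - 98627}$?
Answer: $- \frac{1}{98327} \approx -1.017 \cdot 10^{-5}$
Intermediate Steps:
$X{\left(d,r \right)} = 5 + r$ ($X{\left(d,r \right)} = \left(5 + r\right) + 0 \frac{-2 + d}{2 r} = \left(5 + r\right) + 0 = 5 + r$)
$\frac{1}{X{\left(-177,295 \right)} - 98627} = \frac{1}{\left(5 + 295\right) - 98627} = \frac{1}{300 - 98627} = \frac{1}{-98327} = - \frac{1}{98327}$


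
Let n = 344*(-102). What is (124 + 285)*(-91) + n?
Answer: -72307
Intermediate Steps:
n = -35088
(124 + 285)*(-91) + n = (124 + 285)*(-91) - 35088 = 409*(-91) - 35088 = -37219 - 35088 = -72307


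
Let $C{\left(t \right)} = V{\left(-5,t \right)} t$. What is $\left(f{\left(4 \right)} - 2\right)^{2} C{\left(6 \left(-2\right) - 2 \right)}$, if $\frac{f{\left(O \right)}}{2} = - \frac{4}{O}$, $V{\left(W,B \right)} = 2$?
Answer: $-448$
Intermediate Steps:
$f{\left(O \right)} = - \frac{8}{O}$ ($f{\left(O \right)} = 2 \left(- \frac{4}{O}\right) = - \frac{8}{O}$)
$C{\left(t \right)} = 2 t$
$\left(f{\left(4 \right)} - 2\right)^{2} C{\left(6 \left(-2\right) - 2 \right)} = \left(- \frac{8}{4} - 2\right)^{2} \cdot 2 \left(6 \left(-2\right) - 2\right) = \left(\left(-8\right) \frac{1}{4} - 2\right)^{2} \cdot 2 \left(-12 - 2\right) = \left(-2 - 2\right)^{2} \cdot 2 \left(-14\right) = \left(-4\right)^{2} \left(-28\right) = 16 \left(-28\right) = -448$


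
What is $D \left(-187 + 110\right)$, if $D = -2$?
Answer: $154$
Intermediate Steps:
$D \left(-187 + 110\right) = - 2 \left(-187 + 110\right) = \left(-2\right) \left(-77\right) = 154$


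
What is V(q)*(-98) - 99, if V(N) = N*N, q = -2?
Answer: -491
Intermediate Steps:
V(N) = N²
V(q)*(-98) - 99 = (-2)²*(-98) - 99 = 4*(-98) - 99 = -392 - 99 = -491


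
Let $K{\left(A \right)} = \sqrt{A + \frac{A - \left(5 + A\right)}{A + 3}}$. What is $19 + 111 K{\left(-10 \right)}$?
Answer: $19 + \frac{111 i \sqrt{455}}{7} \approx 19.0 + 338.24 i$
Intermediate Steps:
$K{\left(A \right)} = \sqrt{A - \frac{5}{3 + A}}$
$19 + 111 K{\left(-10 \right)} = 19 + 111 \sqrt{\frac{-5 - 10 \left(3 - 10\right)}{3 - 10}} = 19 + 111 \sqrt{\frac{-5 - -70}{-7}} = 19 + 111 \sqrt{- \frac{-5 + 70}{7}} = 19 + 111 \sqrt{\left(- \frac{1}{7}\right) 65} = 19 + 111 \sqrt{- \frac{65}{7}} = 19 + 111 \frac{i \sqrt{455}}{7} = 19 + \frac{111 i \sqrt{455}}{7}$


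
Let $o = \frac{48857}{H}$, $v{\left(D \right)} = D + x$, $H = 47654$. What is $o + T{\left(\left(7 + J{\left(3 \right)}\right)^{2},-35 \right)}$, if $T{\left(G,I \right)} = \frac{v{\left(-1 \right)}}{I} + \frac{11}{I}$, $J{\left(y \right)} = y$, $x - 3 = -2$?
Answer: $\frac{1185801}{1667890} \approx 0.71096$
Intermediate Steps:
$x = 1$ ($x = 3 - 2 = 1$)
$v{\left(D \right)} = 1 + D$ ($v{\left(D \right)} = D + 1 = 1 + D$)
$T{\left(G,I \right)} = \frac{11}{I}$ ($T{\left(G,I \right)} = \frac{1 - 1}{I} + \frac{11}{I} = \frac{0}{I} + \frac{11}{I} = 0 + \frac{11}{I} = \frac{11}{I}$)
$o = \frac{48857}{47654} \approx 1.0252$
$o + T{\left(\left(7 + J{\left(3 \right)}\right)^{2},-35 \right)} = \frac{48857}{47654} + \frac{11}{-35} = \frac{48857}{47654} + 11 \left(- \frac{1}{35}\right) = \frac{48857}{47654} - \frac{11}{35} = \frac{1185801}{1667890}$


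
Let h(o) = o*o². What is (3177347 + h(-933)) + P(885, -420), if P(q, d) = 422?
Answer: -808988468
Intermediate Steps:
h(o) = o³
(3177347 + h(-933)) + P(885, -420) = (3177347 + (-933)³) + 422 = (3177347 - 812166237) + 422 = -808988890 + 422 = -808988468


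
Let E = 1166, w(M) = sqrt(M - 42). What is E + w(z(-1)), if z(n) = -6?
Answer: 1166 + 4*I*sqrt(3) ≈ 1166.0 + 6.9282*I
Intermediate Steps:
w(M) = sqrt(-42 + M)
E + w(z(-1)) = 1166 + sqrt(-42 - 6) = 1166 + sqrt(-48) = 1166 + 4*I*sqrt(3)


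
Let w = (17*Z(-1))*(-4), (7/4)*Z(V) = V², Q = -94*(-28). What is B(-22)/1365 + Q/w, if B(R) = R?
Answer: -3144343/46410 ≈ -67.751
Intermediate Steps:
Q = 2632
Z(V) = 4*V²/7
w = -272/7 (w = (17*((4/7)*(-1)²))*(-4) = (17*((4/7)*1))*(-4) = (17*(4/7))*(-4) = (68/7)*(-4) = -272/7 ≈ -38.857)
B(-22)/1365 + Q/w = -22/1365 + 2632/(-272/7) = -22*1/1365 + 2632*(-7/272) = -22/1365 - 2303/34 = -3144343/46410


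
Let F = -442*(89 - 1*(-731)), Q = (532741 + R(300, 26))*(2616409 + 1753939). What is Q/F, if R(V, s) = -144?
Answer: -44762196803/6970 ≈ -6.4221e+6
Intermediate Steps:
Q = 2327634233756 (Q = (532741 - 144)*(2616409 + 1753939) = 532597*4370348 = 2327634233756)
F = -362440 (F = -442*(89 + 731) = -442*820 = -362440)
Q/F = 2327634233756/(-362440) = 2327634233756*(-1/362440) = -44762196803/6970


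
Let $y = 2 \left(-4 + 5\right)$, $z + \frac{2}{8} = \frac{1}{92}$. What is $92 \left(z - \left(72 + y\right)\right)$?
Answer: $-6830$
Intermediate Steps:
$z = - \frac{11}{46}$ ($z = - \frac{1}{4} + \frac{1}{92} = - \frac{11}{46} \approx -0.23913$)
$y = 2$ ($y = 2 \cdot 1 = 2$)
$92 \left(z - \left(72 + y\right)\right) = 92 \left(- \frac{11}{46} - 74\right) = 92 \left(- \frac{3415}{46}\right) = -6830$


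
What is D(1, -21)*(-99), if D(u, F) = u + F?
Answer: 1980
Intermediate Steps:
D(u, F) = F + u
D(1, -21)*(-99) = (-21 + 1)*(-99) = -20*(-99) = 1980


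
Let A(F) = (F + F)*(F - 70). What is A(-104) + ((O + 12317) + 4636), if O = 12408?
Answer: 65553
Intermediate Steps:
A(F) = 2*F*(-70 + F) (A(F) = (2*F)*(-70 + F) = 2*F*(-70 + F))
A(-104) + ((O + 12317) + 4636) = 2*(-104)*(-70 - 104) + ((12408 + 12317) + 4636) = 2*(-104)*(-174) + (24725 + 4636) = 36192 + 29361 = 65553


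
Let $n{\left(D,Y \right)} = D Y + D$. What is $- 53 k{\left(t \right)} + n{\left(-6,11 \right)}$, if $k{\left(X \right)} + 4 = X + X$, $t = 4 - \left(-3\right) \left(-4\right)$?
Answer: $988$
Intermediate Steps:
$t = -8$ ($t = 4 - 12 = -8$)
$n{\left(D,Y \right)} = D + D Y$
$k{\left(X \right)} = -4 + 2 X$ ($k{\left(X \right)} = -4 + \left(X + X\right) = -4 + 2 X$)
$- 53 k{\left(t \right)} + n{\left(-6,11 \right)} = - 53 \left(-4 + 2 \left(-8\right)\right) - 6 \left(1 + 11\right) = - 53 \left(-4 - 16\right) - 72 = \left(-53\right) \left(-20\right) - 72 = 1060 - 72 = 988$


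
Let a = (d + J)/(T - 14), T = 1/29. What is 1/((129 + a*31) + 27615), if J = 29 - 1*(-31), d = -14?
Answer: 405/11194966 ≈ 3.6177e-5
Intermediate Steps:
T = 1/29 ≈ 0.034483
J = 60 (J = 29 + 31 = 60)
a = -1334/405 (a = (-14 + 60)/(1/29 - 14) = 46/(-405/29) = 46*(-29/405) = -1334/405 ≈ -3.2938)
1/((129 + a*31) + 27615) = 1/((129 - 1334/405*31) + 27615) = 1/((129 - 41354/405) + 27615) = 1/(10891/405 + 27615) = 1/(11194966/405) = 405/11194966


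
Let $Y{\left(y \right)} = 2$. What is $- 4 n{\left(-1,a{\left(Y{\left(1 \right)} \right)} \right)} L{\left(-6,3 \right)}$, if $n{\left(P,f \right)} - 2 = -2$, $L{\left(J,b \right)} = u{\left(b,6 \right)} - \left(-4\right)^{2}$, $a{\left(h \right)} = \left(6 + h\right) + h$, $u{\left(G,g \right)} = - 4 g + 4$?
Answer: $0$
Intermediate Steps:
$u{\left(G,g \right)} = 4 - 4 g$
$a{\left(h \right)} = 6 + 2 h$
$L{\left(J,b \right)} = -36$ ($L{\left(J,b \right)} = \left(4 - 24\right) - \left(-4\right)^{2} = \left(4 - 24\right) - 16 = -20 - 16 = -36$)
$n{\left(P,f \right)} = 0$ ($n{\left(P,f \right)} = 2 - 2 = 0$)
$- 4 n{\left(-1,a{\left(Y{\left(1 \right)} \right)} \right)} L{\left(-6,3 \right)} = \left(-4\right) 0 \left(-36\right) = 0 \left(-36\right) = 0$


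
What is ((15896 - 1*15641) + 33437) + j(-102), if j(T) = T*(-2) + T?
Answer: 33794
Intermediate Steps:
j(T) = -T (j(T) = -2*T + T = -T)
((15896 - 1*15641) + 33437) + j(-102) = ((15896 - 1*15641) + 33437) - 1*(-102) = ((15896 - 15641) + 33437) + 102 = (255 + 33437) + 102 = 33692 + 102 = 33794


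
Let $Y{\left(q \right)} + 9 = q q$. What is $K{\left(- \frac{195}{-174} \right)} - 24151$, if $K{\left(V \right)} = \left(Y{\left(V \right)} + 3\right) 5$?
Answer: $- \frac{81323759}{3364} \approx -24175.0$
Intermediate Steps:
$Y{\left(q \right)} = -9 + q^{2}$ ($Y{\left(q \right)} = -9 + q q = -9 + q^{2}$)
$K{\left(V \right)} = -30 + 5 V^{2}$ ($K{\left(V \right)} = \left(\left(-9 + V^{2}\right) + 3\right) 5 = \left(-6 + V^{2}\right) 5 = -30 + 5 V^{2}$)
$K{\left(- \frac{195}{-174} \right)} - 24151 = \left(-30 + 5 \left(- \frac{195}{-174}\right)^{2}\right) - 24151 = \left(-30 + 5 \left(\left(-195\right) \left(- \frac{1}{174}\right)\right)^{2}\right) - 24151 = \left(-30 + 5 \left(\frac{65}{58}\right)^{2}\right) - 24151 = \left(-30 + 5 \cdot \frac{4225}{3364}\right) - 24151 = \left(-30 + \frac{21125}{3364}\right) - 24151 = - \frac{79795}{3364} - 24151 = - \frac{81323759}{3364}$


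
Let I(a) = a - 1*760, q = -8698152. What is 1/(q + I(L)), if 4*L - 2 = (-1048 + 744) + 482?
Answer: -1/8698867 ≈ -1.1496e-7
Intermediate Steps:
L = 45 (L = ½ + ((-1048 + 744) + 482)/4 = ½ + (-304 + 482)/4 = ½ + (¼)*178 = ½ + 89/2 = 45)
I(a) = -760 + a (I(a) = a - 760 = -760 + a)
1/(q + I(L)) = 1/(-8698152 + (-760 + 45)) = 1/(-8698152 - 715) = 1/(-8698867) = -1/8698867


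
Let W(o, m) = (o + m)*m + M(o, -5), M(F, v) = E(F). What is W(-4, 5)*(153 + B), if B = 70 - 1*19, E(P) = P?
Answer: 204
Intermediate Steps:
M(F, v) = F
W(o, m) = o + m*(m + o) (W(o, m) = (o + m)*m + o = (m + o)*m + o = m*(m + o) + o = o + m*(m + o))
B = 51 (B = 70 - 19 = 51)
W(-4, 5)*(153 + B) = (-4 + 5² + 5*(-4))*(153 + 51) = (-4 + 25 - 20)*204 = 1*204 = 204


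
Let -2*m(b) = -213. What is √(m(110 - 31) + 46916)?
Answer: √188090/2 ≈ 216.85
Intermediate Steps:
m(b) = 213/2 (m(b) = -½*(-213) = 213/2)
√(m(110 - 31) + 46916) = √(213/2 + 46916) = √(94045/2) = √188090/2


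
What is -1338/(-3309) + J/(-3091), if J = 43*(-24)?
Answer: 2516882/3409373 ≈ 0.73822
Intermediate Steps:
J = -1032
-1338/(-3309) + J/(-3091) = -1338/(-3309) - 1032/(-3091) = -1338*(-1/3309) - 1032*(-1/3091) = 446/1103 + 1032/3091 = 2516882/3409373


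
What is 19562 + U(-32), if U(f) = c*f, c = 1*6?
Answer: 19370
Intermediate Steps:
c = 6
U(f) = 6*f
19562 + U(-32) = 19562 + 6*(-32) = 19562 - 192 = 19370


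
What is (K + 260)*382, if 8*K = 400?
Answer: 118420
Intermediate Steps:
K = 50 (K = (⅛)*400 = 50)
(K + 260)*382 = (50 + 260)*382 = 310*382 = 118420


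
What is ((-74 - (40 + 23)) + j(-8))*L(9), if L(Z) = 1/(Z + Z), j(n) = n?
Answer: -145/18 ≈ -8.0556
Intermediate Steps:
L(Z) = 1/(2*Z)
((-74 - (40 + 23)) + j(-8))*L(9) = ((-74 - (40 + 23)) - 8)*((½)/9) = ((-74 - 1*63) - 8)*((½)*(⅑)) = ((-74 - 63) - 8)*(1/18) = (-137 - 8)*(1/18) = -145*1/18 = -145/18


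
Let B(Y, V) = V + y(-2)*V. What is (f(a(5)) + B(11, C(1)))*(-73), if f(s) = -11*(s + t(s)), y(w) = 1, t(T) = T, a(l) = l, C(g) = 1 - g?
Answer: 8030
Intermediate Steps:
B(Y, V) = 2*V (B(Y, V) = V + 1*V = V + V = 2*V)
f(s) = -22*s (f(s) = -11*(s + s) = -22*s)
(f(a(5)) + B(11, C(1)))*(-73) = (-22*5 + 2*(1 - 1*1))*(-73) = (-110 + 2*(1 - 1))*(-73) = (-110 + 2*0)*(-73) = (-110 + 0)*(-73) = -110*(-73) = 8030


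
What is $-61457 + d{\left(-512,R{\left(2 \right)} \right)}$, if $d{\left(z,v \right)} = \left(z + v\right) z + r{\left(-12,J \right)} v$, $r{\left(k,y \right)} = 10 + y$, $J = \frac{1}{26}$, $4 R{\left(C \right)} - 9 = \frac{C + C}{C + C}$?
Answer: $\frac{10370469}{52} \approx 1.9943 \cdot 10^{5}$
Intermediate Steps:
$R{\left(C \right)} = \frac{5}{2}$ ($R{\left(C \right)} = \frac{9}{4} + \frac{\left(C + C\right) \frac{1}{C + C}}{4} = \frac{9}{4} + \frac{2 C \frac{1}{2 C}}{4} = \frac{9}{4} + \frac{1}{4} \cdot 1 = \frac{9}{4} + \frac{1}{4} = \frac{5}{2}$)
$J = \frac{1}{26} \approx 0.038462$
$d{\left(z,v \right)} = \frac{261 v}{26} + z \left(v + z\right)$ ($d{\left(z,v \right)} = \left(z + v\right) z + \left(10 + \frac{1}{26}\right) v = \left(v + z\right) z + \frac{261 v}{26} = z \left(v + z\right) + \frac{261 v}{26} = \frac{261 v}{26} + z \left(v + z\right)$)
$-61457 + d{\left(-512,R{\left(2 \right)} \right)} = -61457 + \left(\left(-512\right)^{2} + \frac{261}{26} \cdot \frac{5}{2} + \frac{5}{2} \left(-512\right)\right) = -61457 + \left(262144 + \frac{1305}{52} - 1280\right) = -61457 + \frac{13566233}{52} = \frac{10370469}{52}$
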